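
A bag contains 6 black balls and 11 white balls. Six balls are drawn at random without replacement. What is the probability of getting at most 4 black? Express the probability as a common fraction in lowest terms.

Total selections: C(17,6) = 12376.
Favorable selections (at most 4 black): C(6,0)·C(11,6) + C(6,1)·C(11,5) + C(6,2)·C(11,4) + C(6,3)·C(11,3) + C(6,4)·C(11,2) = 462 + 2772 + 4950 + 3300 + 825 = 12309.
Probability = 12309/12376.

12309/12376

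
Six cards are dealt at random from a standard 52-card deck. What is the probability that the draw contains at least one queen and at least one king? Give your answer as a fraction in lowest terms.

718637/5089630

There are C(52,6) = 20358520 possible draws.
By inclusion-exclusion on the complements, draws missing all queens or all kings: C(48,6) + C(48,6) − C(44,6) = 12271512 + 12271512 − 7059052 = 17483972.
So draws with at least one of each: 20358520 − 17483972 = 2874548, probability 2874548/20358520 = 718637/5089630.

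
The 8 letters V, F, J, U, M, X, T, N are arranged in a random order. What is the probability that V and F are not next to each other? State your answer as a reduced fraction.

There are 8! = 40320 arrangements.
Arrangements with V and F adjacent: 2·7! = 10080.
So not adjacent: 40320 − 10080 = 30240, probability 30240/40320 = 3/4.

3/4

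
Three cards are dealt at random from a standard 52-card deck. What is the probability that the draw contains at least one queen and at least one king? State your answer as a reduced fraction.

188/5525

There are C(52,3) = 22100 possible draws.
By inclusion-exclusion on the complements, draws missing all queens or all kings: C(48,3) + C(48,3) − C(44,3) = 17296 + 17296 − 13244 = 21348.
So draws with at least one of each: 22100 − 21348 = 752, probability 752/22100 = 188/5525.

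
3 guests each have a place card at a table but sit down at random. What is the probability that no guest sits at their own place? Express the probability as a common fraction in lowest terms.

1/3

There are 3! = 6 seatings.
By inclusion-exclusion, seatings with no fixed points: C(3,0)·3! − C(3,1)·2! + C(3,2)·1! − C(3,3)·0! = 2.
Probability = 2/6 = 1/3.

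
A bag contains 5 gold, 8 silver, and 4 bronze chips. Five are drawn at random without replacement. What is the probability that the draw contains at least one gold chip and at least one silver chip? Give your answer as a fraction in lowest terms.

155/182

There are C(17,5) = 6188 possible draws.
By inclusion-exclusion on the complements, draws missing all gold or all silver: C(12,5) + C(9,5) − C(4,5) = 792 + 126 − 0 = 918.
So draws with at least one of each: 6188 − 918 = 5270, probability 5270/6188 = 155/182.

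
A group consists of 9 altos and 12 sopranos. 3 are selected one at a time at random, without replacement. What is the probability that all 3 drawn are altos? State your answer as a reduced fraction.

Multiply the conditional probabilities at each draw: 9/21 · 8/20 · 7/19 = 504/7980 = 6/95.

6/95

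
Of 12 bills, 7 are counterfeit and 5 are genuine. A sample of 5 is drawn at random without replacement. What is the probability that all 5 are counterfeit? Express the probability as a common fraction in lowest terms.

There are C(12,5) = 792 possible selections.
Selections with all counterfeit: C(7,5) = 21.
Probability = 21/792 = 7/264.

7/264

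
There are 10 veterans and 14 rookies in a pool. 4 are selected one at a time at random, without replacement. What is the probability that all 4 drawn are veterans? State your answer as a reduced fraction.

5/253

Multiply the conditional probabilities at each draw: 10/24 · 9/23 · 8/22 · 7/21 = 5040/255024 = 5/253.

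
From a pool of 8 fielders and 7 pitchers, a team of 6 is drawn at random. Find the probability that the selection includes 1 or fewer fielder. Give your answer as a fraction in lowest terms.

5/143

There are C(15,6) = 5005 ways to choose the 6.
Favorable selections (1 or fewer fielder): C(8,0)·C(7,6) + C(8,1)·C(7,5) = 7 + 168 = 175.
Probability = 175/5005 = 5/143.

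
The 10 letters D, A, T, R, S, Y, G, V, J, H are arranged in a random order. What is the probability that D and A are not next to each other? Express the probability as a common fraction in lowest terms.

There are 10! = 3628800 arrangements.
Arrangements with D and A adjacent: 2·9! = 725760.
So not adjacent: 3628800 − 725760 = 2903040, probability 2903040/3628800 = 4/5.

4/5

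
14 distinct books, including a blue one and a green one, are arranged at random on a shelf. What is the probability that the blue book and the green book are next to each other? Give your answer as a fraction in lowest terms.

There are 14! = 87178291200 arrangements.
Treat the blue book and the green book as a block: 13! arrangements of the blocks × 2 orders within the block = 2·6227020800 = 12454041600.
Probability = 12454041600/87178291200 = 1/7.

1/7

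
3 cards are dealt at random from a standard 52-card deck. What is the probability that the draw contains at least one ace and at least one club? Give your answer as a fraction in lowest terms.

There are C(52,3) = 22100 possible draws.
By inclusion-exclusion on the complements, draws missing all aces or all clubs: C(48,3) + C(39,3) − C(36,3) = 17296 + 9139 − 7140 = 19295.
So draws with at least one of each: 22100 − 19295 = 2805, probability 2805/22100 = 33/260.

33/260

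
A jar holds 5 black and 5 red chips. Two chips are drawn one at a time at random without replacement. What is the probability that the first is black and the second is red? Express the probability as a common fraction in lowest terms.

5/18

Multiply the conditional probabilities at each draw: 5/10 · 5/9 = 25/90 = 5/18.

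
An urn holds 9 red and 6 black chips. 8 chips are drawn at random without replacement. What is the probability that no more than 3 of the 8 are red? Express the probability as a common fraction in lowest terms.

There are C(15,8) = 6435 ways to choose the 8.
Favorable selections (no more than 3 red): C(9,2)·C(6,6) + C(9,3)·C(6,5) = 36 + 504 = 540.
Probability = 540/6435 = 12/143.

12/143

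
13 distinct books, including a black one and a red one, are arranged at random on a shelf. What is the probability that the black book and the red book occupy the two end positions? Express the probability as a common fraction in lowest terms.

1/78

There are 13! = 6227020800 arrangements.
Place the black book and the red book at the ends in 2 ways, arrange the remaining 11 in 11! = 39916800 ways: 2·39916800 = 79833600.
Probability = 79833600/6227020800 = 1/78.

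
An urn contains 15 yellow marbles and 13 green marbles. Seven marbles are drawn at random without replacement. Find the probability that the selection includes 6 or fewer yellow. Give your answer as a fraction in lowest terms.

There are C(28,7) = 1184040 ways to choose the 7.
Favorable selections (6 or fewer yellow): C(15,0)·C(13,7) + C(15,1)·C(13,6) + C(15,2)·C(13,5) + C(15,3)·C(13,4) + C(15,4)·C(13,3) + C(15,5)·C(13,2) + C(15,6)·C(13,1) = 1716 + 25740 + 135135 + 325325 + 390390 + 234234 + 65065 = 1177605.
Probability = 1177605/1184040 = 183/184.

183/184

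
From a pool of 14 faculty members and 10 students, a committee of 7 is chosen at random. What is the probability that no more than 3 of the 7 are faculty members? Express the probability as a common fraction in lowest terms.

388/1311

Total selections: C(24,7) = 346104.
Favorable selections (no more than 3 faculty members): C(14,0)·C(10,7) + C(14,1)·C(10,6) + C(14,2)·C(10,5) + C(14,3)·C(10,4) = 120 + 2940 + 22932 + 76440 = 102432.
Probability = 102432/346104 = 388/1311.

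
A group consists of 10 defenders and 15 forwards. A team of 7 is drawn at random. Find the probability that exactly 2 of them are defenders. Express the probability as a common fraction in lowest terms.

2457/8740

There are C(25,7) = 480700 ways to choose 7 from 25.
Selections with exactly 2 defenders: choose 2 of the 10 defenders and 5 of the 15 forwards, C(10,2)·C(15,5) = 45·3003 = 135135.
Probability = 135135/480700 = 2457/8740.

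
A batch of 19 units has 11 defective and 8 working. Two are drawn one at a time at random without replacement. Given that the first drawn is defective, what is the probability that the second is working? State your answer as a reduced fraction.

4/9

After removing one defective, 18 remain: 10 defective and 8 working.
So the probability the next is working is 8/18 = 4/9.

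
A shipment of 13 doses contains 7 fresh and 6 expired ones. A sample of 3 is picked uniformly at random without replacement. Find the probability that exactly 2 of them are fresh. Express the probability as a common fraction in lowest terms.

63/143

There are C(13,3) = 286 ways to choose 3 from 13.
Selections with exactly 2 fresh: choose 2 of the 7 fresh and 1 of the 6 expired, C(7,2)·C(6,1) = 21·6 = 126.
Probability = 126/286 = 63/143.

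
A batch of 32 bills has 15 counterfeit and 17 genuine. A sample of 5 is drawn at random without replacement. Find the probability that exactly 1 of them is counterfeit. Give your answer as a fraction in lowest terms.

1275/7192

Total number of selections: C(32,5) = 201376.
Selections with exactly 1 counterfeit: choose 1 of the 15 counterfeit and 4 of the 17 genuine, C(15,1)·C(17,4) = 15·2380 = 35700.
Probability = 35700/201376 = 1275/7192.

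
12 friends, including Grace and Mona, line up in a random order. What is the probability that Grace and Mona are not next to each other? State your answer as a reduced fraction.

There are 12! = 479001600 arrangements.
Arrangements with Grace and Mona adjacent: 2·11! = 79833600.
So not adjacent: 479001600 − 79833600 = 399168000, probability 399168000/479001600 = 5/6.

5/6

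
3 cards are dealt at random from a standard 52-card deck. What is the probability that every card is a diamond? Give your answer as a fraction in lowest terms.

There are C(52,3) = 22100 possible 3-card hands.
Hands that are all diamonds: C(13,3) = 286.
Probability = 286/22100 = 11/850.

11/850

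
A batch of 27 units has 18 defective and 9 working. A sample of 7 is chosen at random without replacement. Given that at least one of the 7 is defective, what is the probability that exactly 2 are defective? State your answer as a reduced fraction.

Work in counts. Selections with at least one defective: C(27,7) − C(9,7) = 888030 − 36 = 887994.
Of those, selections where exactly 2 are defective: C(18,2)·C(9,5) = 153·126 = 19278.
Conditional probability = 19278/887994 = 1071/49333.

1071/49333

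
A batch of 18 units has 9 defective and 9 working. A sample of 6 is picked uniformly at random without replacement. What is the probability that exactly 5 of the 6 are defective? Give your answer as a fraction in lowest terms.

There are C(18,6) = 18564 ways to choose 6 from 18.
Selections with exactly 5 defective: choose 5 of the 9 defective and 1 of the 9 working, C(9,5)·C(9,1) = 126·9 = 1134.
Probability = 1134/18564 = 27/442.

27/442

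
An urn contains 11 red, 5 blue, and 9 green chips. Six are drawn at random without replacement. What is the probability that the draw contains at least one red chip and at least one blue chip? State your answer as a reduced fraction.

There are C(25,6) = 177100 possible draws.
By inclusion-exclusion on the complements, draws missing all red or all blue: C(14,6) + C(20,6) − C(9,6) = 3003 + 38760 − 84 = 41679.
So draws with at least one of each: 177100 − 41679 = 135421, probability 135421/177100 = 12311/16100.

12311/16100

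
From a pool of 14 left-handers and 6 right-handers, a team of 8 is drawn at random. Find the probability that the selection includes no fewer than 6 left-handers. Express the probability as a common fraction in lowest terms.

Total selections: C(20,8) = 125970.
Favorable selections (no fewer than 6 left-handers): C(14,6)·C(6,2) + C(14,7)·C(6,1) + C(14,8)·C(6,0) = 45045 + 20592 + 3003 = 68640.
Probability = 68640/125970 = 176/323.

176/323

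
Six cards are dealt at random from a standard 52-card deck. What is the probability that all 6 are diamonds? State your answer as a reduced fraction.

33/391510

There are C(52,6) = 20358520 possible 6-card hands.
Hands that are all diamonds: C(13,6) = 1716.
Probability = 1716/20358520 = 33/391510.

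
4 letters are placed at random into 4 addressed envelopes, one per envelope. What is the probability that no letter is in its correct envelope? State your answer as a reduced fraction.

3/8

There are 4! = 24 assignments.
By inclusion-exclusion, assignments with no fixed points: C(4,0)·4! − C(4,1)·3! + C(4,2)·2! − C(4,3)·1! + C(4,4)·0! = 9.
Probability = 9/24 = 3/8.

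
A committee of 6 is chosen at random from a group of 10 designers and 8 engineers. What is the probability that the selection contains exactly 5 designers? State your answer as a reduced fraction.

24/221

Total number of selections: C(18,6) = 18564.
Selections with exactly 5 designers: choose 5 of the 10 designers and 1 of the 8 engineers, C(10,5)·C(8,1) = 252·8 = 2016.
Probability = 2016/18564 = 24/221.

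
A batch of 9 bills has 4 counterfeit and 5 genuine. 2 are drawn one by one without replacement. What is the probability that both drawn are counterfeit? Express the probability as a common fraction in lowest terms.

1/6

Multiply the conditional probabilities at each draw: 4/9 · 3/8 = 12/72 = 1/6.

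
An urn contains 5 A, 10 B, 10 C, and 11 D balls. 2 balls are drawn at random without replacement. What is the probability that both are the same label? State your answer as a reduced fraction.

There are C(36,2) = 630 ways to draw 2 balls.
All same label: C(5,2) + C(10,2) + C(10,2) + C(11,2) = 10 + 45 + 45 + 55 = 155.
Probability = 155/630 = 31/126.

31/126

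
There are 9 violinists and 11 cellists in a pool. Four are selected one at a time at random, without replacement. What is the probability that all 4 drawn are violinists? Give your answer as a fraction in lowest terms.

42/1615

Multiply the conditional probabilities at each draw: 9/20 · 8/19 · 7/18 · 6/17 = 3024/116280 = 42/1615.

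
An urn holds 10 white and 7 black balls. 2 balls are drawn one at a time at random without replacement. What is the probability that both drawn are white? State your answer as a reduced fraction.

Multiply the conditional probabilities at each draw: 10/17 · 9/16 = 90/272 = 45/136.

45/136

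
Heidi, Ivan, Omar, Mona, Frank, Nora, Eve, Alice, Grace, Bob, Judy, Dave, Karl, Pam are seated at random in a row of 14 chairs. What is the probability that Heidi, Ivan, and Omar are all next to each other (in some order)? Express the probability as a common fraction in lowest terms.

There are 14! = 87178291200 arrangements.
Treat the three as one block: 12! placements × 3! orders within the block = 479001600·6 = 2874009600.
Probability = 2874009600/87178291200 = 3/91.

3/91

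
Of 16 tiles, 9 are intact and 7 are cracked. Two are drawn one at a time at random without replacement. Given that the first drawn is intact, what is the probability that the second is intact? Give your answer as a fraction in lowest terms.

After removing one intact, 15 remain: 8 intact and 7 cracked.
So the probability the next is intact is 8/15.

8/15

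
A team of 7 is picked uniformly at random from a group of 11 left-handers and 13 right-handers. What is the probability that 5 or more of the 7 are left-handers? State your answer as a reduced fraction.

There are C(24,7) = 346104 ways to choose the 7.
Favorable selections (5 or more left-handers): C(11,5)·C(13,2) + C(11,6)·C(13,1) + C(11,7)·C(13,0) = 36036 + 6006 + 330 = 42372.
Probability = 42372/346104 = 107/874.

107/874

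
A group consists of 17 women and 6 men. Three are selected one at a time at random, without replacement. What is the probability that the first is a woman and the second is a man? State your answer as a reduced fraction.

51/253

Multiply the conditional probabilities at each draw: 17/23 · 6/22 = 102/506 = 51/253.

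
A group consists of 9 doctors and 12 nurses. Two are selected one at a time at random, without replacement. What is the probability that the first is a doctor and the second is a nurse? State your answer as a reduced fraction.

9/35

Multiply the conditional probabilities at each draw: 9/21 · 12/20 = 108/420 = 9/35.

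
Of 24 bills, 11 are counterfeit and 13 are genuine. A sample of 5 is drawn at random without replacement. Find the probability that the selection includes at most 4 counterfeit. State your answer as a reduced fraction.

Total selections: C(24,5) = 42504.
Favorable selections (at most 4 counterfeit): C(11,0)·C(13,5) + C(11,1)·C(13,4) + C(11,2)·C(13,3) + C(11,3)·C(13,2) + C(11,4)·C(13,1) = 1287 + 7865 + 15730 + 12870 + 4290 = 42042.
Probability = 42042/42504 = 91/92.

91/92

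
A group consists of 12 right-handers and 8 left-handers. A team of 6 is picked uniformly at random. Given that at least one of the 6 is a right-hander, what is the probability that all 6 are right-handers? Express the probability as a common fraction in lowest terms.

231/9683

Work in counts. Selections with at least one right-hander: C(20,6) − C(8,6) = 38760 − 28 = 38732.
Of those, selections where all 6 are right-handers: C(12,6) = 924.
Conditional probability = 924/38732 = 231/9683.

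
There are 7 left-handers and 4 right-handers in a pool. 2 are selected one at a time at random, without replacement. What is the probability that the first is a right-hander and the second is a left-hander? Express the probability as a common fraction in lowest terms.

Multiply the conditional probabilities at each draw: 4/11 · 7/10 = 28/110 = 14/55.

14/55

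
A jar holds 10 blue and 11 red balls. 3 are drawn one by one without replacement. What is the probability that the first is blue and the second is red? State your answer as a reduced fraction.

Multiply the conditional probabilities at each draw: 10/21 · 11/20 = 110/420 = 11/42.

11/42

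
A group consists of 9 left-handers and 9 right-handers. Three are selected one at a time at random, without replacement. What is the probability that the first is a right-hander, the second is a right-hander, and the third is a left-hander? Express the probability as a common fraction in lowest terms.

Multiply the conditional probabilities at each draw: 9/18 · 8/17 · 9/16 = 648/4896 = 9/68.

9/68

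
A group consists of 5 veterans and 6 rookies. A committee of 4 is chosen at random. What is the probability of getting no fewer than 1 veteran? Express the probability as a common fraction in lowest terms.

21/22

Total selections: C(11,4) = 330.
The complement is all 4 are rookies: C(6,4) = 15.
Probability = 1 − 15/330 = 315/330 = 21/22.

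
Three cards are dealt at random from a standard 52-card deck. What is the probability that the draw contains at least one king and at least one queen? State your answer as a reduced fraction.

188/5525

There are C(52,3) = 22100 possible draws.
By inclusion-exclusion on the complements, draws missing all kings or all queens: C(48,3) + C(48,3) − C(44,3) = 17296 + 17296 − 13244 = 21348.
So draws with at least one of each: 22100 − 21348 = 752, probability 752/22100 = 188/5525.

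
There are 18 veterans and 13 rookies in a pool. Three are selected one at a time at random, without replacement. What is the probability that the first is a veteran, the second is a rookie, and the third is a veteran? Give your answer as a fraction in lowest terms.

663/4495

Multiply the conditional probabilities at each draw: 18/31 · 13/30 · 17/29 = 3978/26970 = 663/4495.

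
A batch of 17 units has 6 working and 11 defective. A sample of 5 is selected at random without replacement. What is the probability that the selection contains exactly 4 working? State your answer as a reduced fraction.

There are C(17,5) = 6188 ways to choose 5 from 17.
Selections with exactly 4 working: choose 4 of the 6 working and 1 of the 11 defective, C(6,4)·C(11,1) = 15·11 = 165.
Probability = 165/6188.

165/6188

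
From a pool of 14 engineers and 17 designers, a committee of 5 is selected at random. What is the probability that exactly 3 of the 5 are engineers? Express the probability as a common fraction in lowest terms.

The sample space is all 5-subsets of the 31: C(31,5) = 169911.
Selections with exactly 3 engineers: choose 3 of the 14 engineers and 2 of the 17 designers, C(14,3)·C(17,2) = 364·136 = 49504.
Probability = 49504/169911 = 7072/24273.

7072/24273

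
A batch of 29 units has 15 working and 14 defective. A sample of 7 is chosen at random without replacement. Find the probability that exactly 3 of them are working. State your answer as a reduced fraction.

7007/24012

Total number of selections: C(29,7) = 1560780.
Selections with exactly 3 working: choose 3 of the 15 working and 4 of the 14 defective, C(15,3)·C(14,4) = 455·1001 = 455455.
Probability = 455455/1560780 = 7007/24012.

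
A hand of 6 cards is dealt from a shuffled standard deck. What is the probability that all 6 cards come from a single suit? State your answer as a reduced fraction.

66/195755

There are C(52,6) = 20358520 possible 6-card hands.
Hands of one suit: 4 suits × C(13,6) = 4·1716 = 6864.
Probability = 6864/20358520 = 66/195755.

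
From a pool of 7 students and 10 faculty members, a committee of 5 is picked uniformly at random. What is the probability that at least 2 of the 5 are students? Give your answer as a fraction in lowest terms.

There are C(17,5) = 6188 ways to choose the 5.
Count the complement (fewer than 2 students): C(7,0)·C(10,5) + C(7,1)·C(10,4) = 252 + 1470 = 1722.
Probability = 1 − 1722/6188 = 4466/6188 = 319/442.

319/442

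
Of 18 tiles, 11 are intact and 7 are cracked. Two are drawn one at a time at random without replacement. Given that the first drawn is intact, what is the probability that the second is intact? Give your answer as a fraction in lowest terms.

After removing one intact, 17 remain: 10 intact and 7 cracked.
So the probability the next is intact is 10/17.

10/17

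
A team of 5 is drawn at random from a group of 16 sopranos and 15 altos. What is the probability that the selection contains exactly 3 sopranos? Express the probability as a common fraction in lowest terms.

Total number of selections: C(31,5) = 169911.
Selections with exactly 3 sopranos: choose 3 of the 16 sopranos and 2 of the 15 altos, C(16,3)·C(15,2) = 560·105 = 58800.
Probability = 58800/169911 = 2800/8091.

2800/8091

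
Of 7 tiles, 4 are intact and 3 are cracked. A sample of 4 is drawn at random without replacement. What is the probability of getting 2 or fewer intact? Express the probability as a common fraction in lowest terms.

Total selections: C(7,4) = 35.
Favorable selections (2 or fewer intact): C(4,1)·C(3,3) + C(4,2)·C(3,2) = 4 + 18 = 22.
Probability = 22/35.

22/35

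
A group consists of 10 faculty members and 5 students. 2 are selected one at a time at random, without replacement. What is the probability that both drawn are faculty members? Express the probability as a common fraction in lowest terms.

Multiply the conditional probabilities at each draw: 10/15 · 9/14 = 90/210 = 3/7.

3/7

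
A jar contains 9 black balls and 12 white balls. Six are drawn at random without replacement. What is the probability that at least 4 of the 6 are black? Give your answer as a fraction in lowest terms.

59/323

There are C(21,6) = 54264 ways to choose the 6.
Favorable selections (at least 4 black): C(9,4)·C(12,2) + C(9,5)·C(12,1) + C(9,6)·C(12,0) = 8316 + 1512 + 84 = 9912.
Probability = 9912/54264 = 59/323.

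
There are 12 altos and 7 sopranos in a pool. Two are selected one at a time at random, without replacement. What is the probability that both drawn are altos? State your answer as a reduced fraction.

22/57

Multiply the conditional probabilities at each draw: 12/19 · 11/18 = 132/342 = 22/57.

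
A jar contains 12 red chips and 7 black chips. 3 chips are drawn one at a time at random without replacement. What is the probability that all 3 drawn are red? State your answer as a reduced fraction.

Multiply the conditional probabilities at each draw: 12/19 · 11/18 · 10/17 = 1320/5814 = 220/969.

220/969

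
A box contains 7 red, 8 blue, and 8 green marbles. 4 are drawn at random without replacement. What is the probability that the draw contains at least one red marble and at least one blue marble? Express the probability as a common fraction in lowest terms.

164/253

There are C(23,4) = 8855 possible draws.
By inclusion-exclusion on the complements, draws missing all red or all blue: C(16,4) + C(15,4) − C(8,4) = 1820 + 1365 − 70 = 3115.
So draws with at least one of each: 8855 − 3115 = 5740, probability 5740/8855 = 164/253.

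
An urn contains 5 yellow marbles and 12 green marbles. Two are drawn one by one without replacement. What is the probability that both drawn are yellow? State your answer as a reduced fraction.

Multiply the conditional probabilities at each draw: 5/17 · 4/16 = 20/272 = 5/68.

5/68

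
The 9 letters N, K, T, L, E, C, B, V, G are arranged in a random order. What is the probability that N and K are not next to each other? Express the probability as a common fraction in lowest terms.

7/9

There are 9! = 362880 arrangements.
Arrangements with N and K adjacent: 2·8! = 80640.
So not adjacent: 362880 − 80640 = 282240, probability 282240/362880 = 7/9.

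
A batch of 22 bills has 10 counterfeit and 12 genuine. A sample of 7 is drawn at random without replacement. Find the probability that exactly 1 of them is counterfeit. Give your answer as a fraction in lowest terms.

35/646

The sample space is all 7-subsets of the 22: C(22,7) = 170544.
Selections with exactly 1 counterfeit: choose 1 of the 10 counterfeit and 6 of the 12 genuine, C(10,1)·C(12,6) = 10·924 = 9240.
Probability = 9240/170544 = 35/646.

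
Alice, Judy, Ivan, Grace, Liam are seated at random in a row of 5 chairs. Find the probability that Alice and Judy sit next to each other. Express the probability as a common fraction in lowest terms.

2/5

There are 5! = 120 arrangements.
Treat Alice and Judy as a block: 4! arrangements of the blocks × 2 orders within the block = 2·24 = 48.
Probability = 48/120 = 2/5.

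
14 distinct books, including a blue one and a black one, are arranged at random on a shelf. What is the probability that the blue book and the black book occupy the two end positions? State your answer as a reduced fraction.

There are 14! = 87178291200 arrangements.
Place the blue book and the black book at the ends in 2 ways, arrange the remaining 12 in 12! = 479001600 ways: 2·479001600 = 958003200.
Probability = 958003200/87178291200 = 1/91.

1/91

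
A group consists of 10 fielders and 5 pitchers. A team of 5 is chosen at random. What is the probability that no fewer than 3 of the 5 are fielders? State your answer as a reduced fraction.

Total selections: C(15,5) = 3003.
Favorable selections (no fewer than 3 fielders): C(10,3)·C(5,2) + C(10,4)·C(5,1) + C(10,5)·C(5,0) = 1200 + 1050 + 252 = 2502.
Probability = 2502/3003 = 834/1001.

834/1001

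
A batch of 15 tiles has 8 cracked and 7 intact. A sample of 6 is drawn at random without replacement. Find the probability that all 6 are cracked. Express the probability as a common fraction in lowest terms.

4/715

There are C(15,6) = 5005 possible selections.
Selections with all cracked: C(8,6) = 28.
Probability = 28/5005 = 4/715.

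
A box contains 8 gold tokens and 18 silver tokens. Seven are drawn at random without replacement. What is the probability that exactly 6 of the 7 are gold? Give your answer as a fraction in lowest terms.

63/82225

There are C(26,7) = 657800 ways to choose 7 from 26.
Selections with exactly 6 gold: choose 6 of the 8 gold and 1 of the 18 silver, C(8,6)·C(18,1) = 28·18 = 504.
Probability = 504/657800 = 63/82225.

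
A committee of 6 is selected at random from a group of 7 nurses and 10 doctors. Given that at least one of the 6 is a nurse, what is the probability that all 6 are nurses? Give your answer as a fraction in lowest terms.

1/1738

Work in counts. Selections with at least one nurse: C(17,6) − C(10,6) = 12376 − 210 = 12166.
Of those, selections where all 6 are nurses: C(7,6) = 7.
Conditional probability = 7/12166 = 1/1738.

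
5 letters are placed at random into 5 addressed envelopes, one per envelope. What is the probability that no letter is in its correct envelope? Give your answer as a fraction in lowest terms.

11/30

There are 5! = 120 assignments.
By inclusion-exclusion, assignments with no fixed points: C(5,0)·5! − C(5,1)·4! + C(5,2)·3! − C(5,3)·2! + C(5,4)·1! − C(5,5)·0! = 44.
Probability = 44/120 = 11/30.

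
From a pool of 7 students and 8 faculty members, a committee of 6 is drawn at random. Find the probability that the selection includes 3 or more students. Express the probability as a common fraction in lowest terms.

There are C(15,6) = 5005 ways to choose the 6.
Count the complement (fewer than 3 students): C(7,0)·C(8,6) + C(7,1)·C(8,5) + C(7,2)·C(8,4) = 28 + 392 + 1470 = 1890.
Probability = 1 − 1890/5005 = 3115/5005 = 89/143.

89/143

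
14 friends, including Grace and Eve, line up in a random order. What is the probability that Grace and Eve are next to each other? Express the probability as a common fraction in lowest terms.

There are 14! = 87178291200 arrangements.
Treat Grace and Eve as a block: 13! arrangements of the blocks × 2 orders within the block = 2·6227020800 = 12454041600.
Probability = 12454041600/87178291200 = 1/7.

1/7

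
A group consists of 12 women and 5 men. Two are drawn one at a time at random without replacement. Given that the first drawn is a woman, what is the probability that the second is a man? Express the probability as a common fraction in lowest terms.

5/16

After removing one woman, 16 remain: 11 women and 5 men.
So the probability the next is a man is 5/16.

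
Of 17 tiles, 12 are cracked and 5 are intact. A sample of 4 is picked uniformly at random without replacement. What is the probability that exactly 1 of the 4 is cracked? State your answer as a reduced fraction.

There are C(17,4) = 2380 ways to choose 4 from 17.
Selections with exactly 1 cracked: choose 1 of the 12 cracked and 3 of the 5 intact, C(12,1)·C(5,3) = 12·10 = 120.
Probability = 120/2380 = 6/119.

6/119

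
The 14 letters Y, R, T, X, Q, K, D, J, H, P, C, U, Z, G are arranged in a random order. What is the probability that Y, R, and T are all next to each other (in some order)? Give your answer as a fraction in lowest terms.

There are 14! = 87178291200 arrangements.
Treat the three as one block: 12! placements × 3! orders within the block = 479001600·6 = 2874009600.
Probability = 2874009600/87178291200 = 3/91.

3/91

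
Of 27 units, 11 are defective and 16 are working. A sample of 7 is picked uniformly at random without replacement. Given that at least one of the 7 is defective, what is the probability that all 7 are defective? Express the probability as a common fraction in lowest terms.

Work in counts. Selections with at least one defective: C(27,7) − C(16,7) = 888030 − 11440 = 876590.
Of those, selections where all 7 are defective: C(11,7) = 330.
Conditional probability = 330/876590 = 3/7969.

3/7969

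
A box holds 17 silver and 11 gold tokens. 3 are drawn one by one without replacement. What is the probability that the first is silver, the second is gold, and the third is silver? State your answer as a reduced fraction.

Multiply the conditional probabilities at each draw: 17/28 · 11/27 · 16/26 = 2992/19656 = 374/2457.

374/2457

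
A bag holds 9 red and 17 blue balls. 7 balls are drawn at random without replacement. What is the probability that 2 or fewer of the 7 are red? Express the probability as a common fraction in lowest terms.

Total selections: C(26,7) = 657800.
Favorable selections (2 or fewer red): C(9,0)·C(17,7) + C(9,1)·C(17,6) + C(9,2)·C(17,5) = 19448 + 111384 + 222768 = 353600.
Probability = 353600/657800 = 136/253.

136/253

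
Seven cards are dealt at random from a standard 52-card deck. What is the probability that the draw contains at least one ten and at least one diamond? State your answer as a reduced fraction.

There are C(52,7) = 133784560 possible draws.
By inclusion-exclusion on the complements, draws missing all tens or all diamonds: C(48,7) + C(39,7) − C(36,7) = 73629072 + 15380937 − 8347680 = 80662329.
So draws with at least one of each: 133784560 − 80662329 = 53122231, probability 53122231/133784560.

53122231/133784560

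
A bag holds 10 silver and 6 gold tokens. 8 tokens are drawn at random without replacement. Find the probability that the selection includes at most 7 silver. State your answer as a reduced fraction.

Total selections: C(16,8) = 12870.
The complement is exactly 8 silver: C(10,8)·C(6,0) = 45.
Probability = 1 − 45/12870 = 12825/12870 = 285/286.

285/286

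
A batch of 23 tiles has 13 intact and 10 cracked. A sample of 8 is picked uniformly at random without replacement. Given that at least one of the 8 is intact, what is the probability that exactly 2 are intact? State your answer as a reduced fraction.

420/12571

Work in counts. Selections with at least one intact: C(23,8) − C(10,8) = 490314 − 45 = 490269.
Of those, selections where exactly 2 are intact: C(13,2)·C(10,6) = 78·210 = 16380.
Conditional probability = 16380/490269 = 420/12571.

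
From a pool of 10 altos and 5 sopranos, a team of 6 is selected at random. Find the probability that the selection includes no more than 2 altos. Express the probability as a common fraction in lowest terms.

Total selections: C(15,6) = 5005.
Favorable selections (no more than 2 altos): C(10,1)·C(5,5) + C(10,2)·C(5,4) = 10 + 225 = 235.
Probability = 235/5005 = 47/1001.

47/1001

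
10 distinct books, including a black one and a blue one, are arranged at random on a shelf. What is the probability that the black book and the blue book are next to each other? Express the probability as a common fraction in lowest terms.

1/5

There are 10! = 3628800 arrangements.
Treat the black book and the blue book as a block: 9! arrangements of the blocks × 2 orders within the block = 2·362880 = 725760.
Probability = 725760/3628800 = 1/5.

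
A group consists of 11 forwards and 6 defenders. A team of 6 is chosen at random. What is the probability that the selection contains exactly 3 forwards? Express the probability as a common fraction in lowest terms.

825/3094

There are C(17,6) = 12376 ways to choose 6 from 17.
Selections with exactly 3 forwards: choose 3 of the 11 forwards and 3 of the 6 defenders, C(11,3)·C(6,3) = 165·20 = 3300.
Probability = 3300/12376 = 825/3094.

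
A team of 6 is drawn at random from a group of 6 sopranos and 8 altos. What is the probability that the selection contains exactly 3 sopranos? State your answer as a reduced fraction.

160/429

Total number of selections: C(14,6) = 3003.
Selections with exactly 3 sopranos: choose 3 of the 6 sopranos and 3 of the 8 altos, C(6,3)·C(8,3) = 20·56 = 1120.
Probability = 1120/3003 = 160/429.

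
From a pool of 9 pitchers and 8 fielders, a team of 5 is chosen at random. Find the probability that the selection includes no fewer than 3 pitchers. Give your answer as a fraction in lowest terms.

There are C(17,5) = 6188 ways to choose the 5.
Favorable selections (no fewer than 3 pitchers): C(9,3)·C(8,2) + C(9,4)·C(8,1) + C(9,5)·C(8,0) = 2352 + 1008 + 126 = 3486.
Probability = 3486/6188 = 249/442.

249/442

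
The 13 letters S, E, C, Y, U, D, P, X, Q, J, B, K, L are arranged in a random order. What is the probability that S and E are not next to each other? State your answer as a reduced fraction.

There are 13! = 6227020800 arrangements.
Arrangements with S and E adjacent: 2·12! = 958003200.
So not adjacent: 6227020800 − 958003200 = 5269017600, probability 5269017600/6227020800 = 11/13.

11/13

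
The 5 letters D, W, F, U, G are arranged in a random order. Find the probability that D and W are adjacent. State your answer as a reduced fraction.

There are 5! = 120 arrangements.
Treat D and W as a block: 4! arrangements of the blocks × 2 orders within the block = 2·24 = 48.
Probability = 48/120 = 2/5.

2/5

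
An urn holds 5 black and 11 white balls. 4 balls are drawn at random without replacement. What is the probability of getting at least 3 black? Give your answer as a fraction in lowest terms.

There are C(16,4) = 1820 ways to choose the 4.
Favorable selections (at least 3 black): C(5,3)·C(11,1) + C(5,4)·C(11,0) = 110 + 5 = 115.
Probability = 115/1820 = 23/364.

23/364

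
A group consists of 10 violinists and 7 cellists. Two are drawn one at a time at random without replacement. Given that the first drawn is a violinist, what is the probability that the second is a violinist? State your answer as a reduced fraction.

After removing one violinist, 16 remain: 9 violinists and 7 cellists.
So the probability the next is a violinist is 9/16.

9/16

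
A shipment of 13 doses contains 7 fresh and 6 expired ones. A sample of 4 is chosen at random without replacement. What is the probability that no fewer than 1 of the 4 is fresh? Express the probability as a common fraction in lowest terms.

140/143

Total selections: C(13,4) = 715.
The complement is all 4 are expired: C(6,4) = 15.
Probability = 1 − 15/715 = 700/715 = 140/143.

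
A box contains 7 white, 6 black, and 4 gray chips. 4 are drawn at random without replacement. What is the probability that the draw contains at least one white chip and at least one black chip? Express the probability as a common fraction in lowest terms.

There are C(17,4) = 2380 possible draws.
By inclusion-exclusion on the complements, draws missing all white or all black: C(10,4) + C(11,4) − C(4,4) = 210 + 330 − 1 = 539.
So draws with at least one of each: 2380 − 539 = 1841, probability 1841/2380 = 263/340.

263/340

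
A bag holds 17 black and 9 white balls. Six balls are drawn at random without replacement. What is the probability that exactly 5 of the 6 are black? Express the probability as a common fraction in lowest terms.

Total number of selections: C(26,6) = 230230.
Selections with exactly 5 black: choose 5 of the 17 black and 1 of the 9 white, C(17,5)·C(9,1) = 6188·9 = 55692.
Probability = 55692/230230 = 306/1265.

306/1265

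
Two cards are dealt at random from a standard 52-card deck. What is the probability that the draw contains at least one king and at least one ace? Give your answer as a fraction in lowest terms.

8/663

There are C(52,2) = 1326 possible draws.
By inclusion-exclusion on the complements, draws missing all kings or all aces: C(48,2) + C(48,2) − C(44,2) = 1128 + 1128 − 946 = 1310.
So draws with at least one of each: 1326 − 1310 = 16, probability 16/1326 = 8/663.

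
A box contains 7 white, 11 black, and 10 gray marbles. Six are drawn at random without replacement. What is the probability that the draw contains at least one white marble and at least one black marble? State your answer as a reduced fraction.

There are C(28,6) = 376740 possible draws.
By inclusion-exclusion on the complements, draws missing all white or all black: C(21,6) + C(17,6) − C(10,6) = 54264 + 12376 − 210 = 66430.
So draws with at least one of each: 376740 − 66430 = 310310, probability 310310/376740 = 341/414.

341/414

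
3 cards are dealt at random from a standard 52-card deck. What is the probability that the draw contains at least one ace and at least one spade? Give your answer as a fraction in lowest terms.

There are C(52,3) = 22100 possible draws.
By inclusion-exclusion on the complements, draws missing all aces or all spades: C(48,3) + C(39,3) − C(36,3) = 17296 + 9139 − 7140 = 19295.
So draws with at least one of each: 22100 − 19295 = 2805, probability 2805/22100 = 33/260.

33/260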